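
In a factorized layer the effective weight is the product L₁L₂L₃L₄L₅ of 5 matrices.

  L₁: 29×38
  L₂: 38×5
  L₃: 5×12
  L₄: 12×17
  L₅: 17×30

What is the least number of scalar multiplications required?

Adjacent pairs: L₁L₂ = 29·38·5 = 5510; L₂L₃ = 38·5·12 = 2280; L₃L₄ = 5·12·17 = 1020; L₄L₅ = 12·17·30 = 6120.
Length 3: L₁..L₃: k=1: 0+2280+29·38·12=15504; k=2: 5510+0+29·5·12=7250 → min 7250 | L₂..L₄: k=2: 0+1020+38·5·17=4250; k=3: 2280+0+38·12·17=10032 → min 4250 | L₃..L₅: k=3: 0+6120+5·12·30=7920; k=4: 1020+0+5·17·30=3570 → min 3570.
Length 4: L₁..L₄: k=1: 0+4250+29·38·17=22984; k=2: 5510+1020+29·5·17=8995; k=3: 7250+0+29·12·17=13166 → min 8995 | L₂..L₅: k=2: 0+3570+38·5·30=9270; k=3: 2280+6120+38·12·30=22080; k=4: 4250+0+38·17·30=23630 → min 9270.
Length 5: L₁..L₅: k=1: 0+9270+29·38·30=42330; k=2: 5510+3570+29·5·30=13430; k=3: 7250+6120+29·12·30=23810; k=4: 8995+0+29·17·30=23785 → min 13430.
Optimal order: ((L₁L₂)((L₃L₄)L₅)) with cost 13430.

13430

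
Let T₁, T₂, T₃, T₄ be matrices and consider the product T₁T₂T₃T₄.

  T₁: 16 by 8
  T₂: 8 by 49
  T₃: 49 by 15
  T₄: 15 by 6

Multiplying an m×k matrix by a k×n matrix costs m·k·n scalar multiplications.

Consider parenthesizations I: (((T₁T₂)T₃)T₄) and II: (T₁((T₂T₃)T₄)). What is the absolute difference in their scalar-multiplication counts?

Order I = (((T₁T₂)T₃)T₄): (T₁T₂): 16×8 by 8×49 → 16×49, cost 16·8·49 = 6272; ((T₁T₂)T₃): 16×49 by 49×15 → 16×15, cost 16·49·15 = 11760; cumulative 18032; (((T₁T₂)T₃)T₄): 16×15 by 15×6 → 16×6, cost 16·15·6 = 1440; cumulative 19472. Total 19472.
Order II = (T₁((T₂T₃)T₄)): (T₂T₃): 8×49 by 49×15 → 8×15, cost 8·49·15 = 5880; ((T₂T₃)T₄): 8×15 by 15×6 → 8×6, cost 8·15·6 = 720; cumulative 6600; (T₁((T₂T₃)T₄)): 16×8 by 8×6 → 16×6, cost 16·8·6 = 768; cumulative 7368. Total 7368.
Difference: |19472 − 7368| = 12104.

12104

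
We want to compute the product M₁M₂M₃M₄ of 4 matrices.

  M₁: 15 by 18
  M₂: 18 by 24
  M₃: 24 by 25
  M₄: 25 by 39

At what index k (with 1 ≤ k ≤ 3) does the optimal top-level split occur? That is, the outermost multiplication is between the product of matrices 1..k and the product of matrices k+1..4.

Adjacent pairs: M₁M₂ = 15·18·24 = 6480; M₂M₃ = 18·24·25 = 10800; M₃M₄ = 24·25·39 = 23400.
Length 3: M₁..M₃: k=1: 0+10800+15·18·25=17550; k=2: 6480+0+15·24·25=15480 → min 15480 | M₂..M₄: k=2: 0+23400+18·24·39=40248; k=3: 10800+0+18·25·39=28350 → min 28350.
Top-level splits: k=1: (M₁..M₁)·(M₂..M₄) → 0+28350+15·18·39 = 38880; k=2: (M₁..M₂)·(M₃..M₄) → 6480+23400+15·24·39 = 43920; k=3: (M₁..M₃)·(M₄..M₄) → 15480+0+15·25·39 = 30105.
Best split is after M₃, i.e. k = 3.

3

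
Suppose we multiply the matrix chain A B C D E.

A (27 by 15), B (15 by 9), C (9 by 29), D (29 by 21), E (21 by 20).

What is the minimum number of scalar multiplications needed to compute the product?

Adjacent pairs: AB = 27·15·9 = 3645; BC = 15·9·29 = 3915; CD = 9·29·21 = 5481; DE = 29·21·20 = 12180.
Length 3: A..C: k=1: 0+3915+27·15·29=15660; k=2: 3645+0+27·9·29=10692 → min 10692 | B..D: k=2: 0+5481+15·9·21=8316; k=3: 3915+0+15·29·21=13050 → min 8316 | C..E: k=3: 0+12180+9·29·20=17400; k=4: 5481+0+9·21·20=9261 → min 9261.
Length 4: A..D: k=1: 0+8316+27·15·21=16821; k=2: 3645+5481+27·9·21=14229; k=3: 10692+0+27·29·21=27135 → min 14229 | B..E: k=2: 0+9261+15·9·20=11961; k=3: 3915+12180+15·29·20=24795; k=4: 8316+0+15·21·20=14616 → min 11961.
Length 5: A..E: k=1: 0+11961+27·15·20=20061; k=2: 3645+9261+27·9·20=17766; k=3: 10692+12180+27·29·20=38532; k=4: 14229+0+27·21·20=25569 → min 17766.
Optimal order: ((A B) ((C D) E)) with cost 17766.

17766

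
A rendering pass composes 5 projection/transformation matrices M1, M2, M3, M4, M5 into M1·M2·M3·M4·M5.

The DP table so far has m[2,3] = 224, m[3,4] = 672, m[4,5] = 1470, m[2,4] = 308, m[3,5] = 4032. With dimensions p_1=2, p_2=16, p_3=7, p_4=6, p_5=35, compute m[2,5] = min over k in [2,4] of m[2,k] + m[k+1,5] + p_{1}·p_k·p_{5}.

728

m[2,5] = min over k∈[2,4] of m[2,k]+m[k+1,5]+p_{1}·p_k·p_{5}.
k=2: 0 + 4032 + 2·16·35 = 5152; k=3: 224 + 1470 + 2·7·35 = 2184; k=4: 308 + 0 + 2·6·35 = 728.
Minimum: 728 at k=4.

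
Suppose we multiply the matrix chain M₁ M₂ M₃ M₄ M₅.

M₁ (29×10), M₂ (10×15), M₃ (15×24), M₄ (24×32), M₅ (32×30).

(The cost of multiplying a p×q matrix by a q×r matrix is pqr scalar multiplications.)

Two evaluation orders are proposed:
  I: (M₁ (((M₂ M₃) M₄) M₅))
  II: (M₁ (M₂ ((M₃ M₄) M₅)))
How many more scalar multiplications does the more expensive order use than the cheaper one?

9540

Order I = (M₁ (((M₂ M₃) M₄) M₅)): (M₂ M₃): 10×15 by 15×24 → 10×24, cost 10·15·24 = 3600; ((M₂ M₃) M₄): 10×24 by 24×32 → 10×32, cost 10·24·32 = 7680; cumulative 11280; (((M₂ M₃) M₄) M₅): 10×32 by 32×30 → 10×30, cost 10·32·30 = 9600; cumulative 20880; (M₁ (((M₂ M₃) M₄) M₅)): 29×10 by 10×30 → 29×30, cost 29·10·30 = 8700; cumulative 29580. Total 29580.
Order II = (M₁ (M₂ ((M₃ M₄) M₅))): (M₃ M₄): 15×24 by 24×32 → 15×32, cost 15·24·32 = 11520; ((M₃ M₄) M₅): 15×32 by 32×30 → 15×30, cost 15·32·30 = 14400; cumulative 25920; (M₂ ((M₃ M₄) M₅)): 10×15 by 15×30 → 10×30, cost 10·15·30 = 4500; cumulative 30420; (M₁ (M₂ ((M₃ M₄) M₅))): 29×10 by 10×30 → 29×30, cost 29·10·30 = 8700; cumulative 39120. Total 39120.
Difference: |29580 − 39120| = 9540.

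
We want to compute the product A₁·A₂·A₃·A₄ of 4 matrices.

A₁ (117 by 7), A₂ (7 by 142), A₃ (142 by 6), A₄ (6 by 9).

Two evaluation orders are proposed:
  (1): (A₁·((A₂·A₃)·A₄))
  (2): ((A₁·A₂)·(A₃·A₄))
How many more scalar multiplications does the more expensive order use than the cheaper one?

259779

Order (1) = (A₁·((A₂·A₃)·A₄)): (A₂·A₃): 7×142 by 142×6 → 7×6, cost 7·142·6 = 5964; ((A₂·A₃)·A₄): 7×6 by 6×9 → 7×9, cost 7·6·9 = 378; cumulative 6342; (A₁·((A₂·A₃)·A₄)): 117×7 by 7×9 → 117×9, cost 117·7·9 = 7371; cumulative 13713. Total 13713.
Order (2) = ((A₁·A₂)·(A₃·A₄)): (A₁·A₂): 117×7 by 7×142 → 117×142, cost 117·7·142 = 116298; (A₃·A₄): 142×6 by 6×9 → 142×9, cost 142·6·9 = 7668; ((A₁·A₂)·(A₃·A₄)): 117×142 by 142×9 → 117×9, cost 117·142·9 = 149526; cumulative 273492. Total 273492.
Difference: |13713 − 273492| = 259779.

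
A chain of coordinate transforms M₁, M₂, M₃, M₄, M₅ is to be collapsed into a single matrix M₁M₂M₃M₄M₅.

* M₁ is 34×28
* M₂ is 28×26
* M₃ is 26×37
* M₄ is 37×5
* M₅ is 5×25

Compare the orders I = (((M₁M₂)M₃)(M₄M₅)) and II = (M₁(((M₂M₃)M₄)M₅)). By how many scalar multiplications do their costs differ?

34119

Order I = (((M₁M₂)M₃)(M₄M₅)): (M₁M₂): 34×28 by 28×26 → 34×26, cost 34·28·26 = 24752; ((M₁M₂)M₃): 34×26 by 26×37 → 34×37, cost 34·26·37 = 32708; cumulative 57460; (M₄M₅): 37×5 by 5×25 → 37×25, cost 37·5·25 = 4625; (((M₁M₂)M₃)(M₄M₅)): 34×37 by 37×25 → 34×25, cost 34·37·25 = 31450; cumulative 93535. Total 93535.
Order II = (M₁(((M₂M₃)M₄)M₅)): (M₂M₃): 28×26 by 26×37 → 28×37, cost 28·26·37 = 26936; ((M₂M₃)M₄): 28×37 by 37×5 → 28×5, cost 28·37·5 = 5180; cumulative 32116; (((M₂M₃)M₄)M₅): 28×5 by 5×25 → 28×25, cost 28·5·25 = 3500; cumulative 35616; (M₁(((M₂M₃)M₄)M₅)): 34×28 by 28×25 → 34×25, cost 34·28·25 = 23800; cumulative 59416. Total 59416.
Difference: |93535 − 59416| = 34119.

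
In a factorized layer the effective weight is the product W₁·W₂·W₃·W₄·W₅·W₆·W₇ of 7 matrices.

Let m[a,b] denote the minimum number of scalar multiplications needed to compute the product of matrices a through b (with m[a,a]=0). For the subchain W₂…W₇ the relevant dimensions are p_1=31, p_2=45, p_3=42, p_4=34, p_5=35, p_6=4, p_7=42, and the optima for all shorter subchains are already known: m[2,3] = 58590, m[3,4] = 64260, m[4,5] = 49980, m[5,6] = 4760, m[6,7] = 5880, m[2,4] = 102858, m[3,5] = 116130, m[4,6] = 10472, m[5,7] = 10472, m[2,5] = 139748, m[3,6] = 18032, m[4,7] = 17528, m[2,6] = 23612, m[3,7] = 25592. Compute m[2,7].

m[2,7] = min over k∈[2,6] of m[2,k]+m[k+1,7]+p_{1}·p_k·p_{7}.
k=2: 0 + 25592 + 31·45·42 = 84182; k=3: 58590 + 17528 + 31·42·42 = 130802; k=4: 102858 + 10472 + 31·34·42 = 157598; k=5: 139748 + 5880 + 31·35·42 = 191198; k=6: 23612 + 0 + 31·4·42 = 28820.
Minimum: 28820 at k=6.

28820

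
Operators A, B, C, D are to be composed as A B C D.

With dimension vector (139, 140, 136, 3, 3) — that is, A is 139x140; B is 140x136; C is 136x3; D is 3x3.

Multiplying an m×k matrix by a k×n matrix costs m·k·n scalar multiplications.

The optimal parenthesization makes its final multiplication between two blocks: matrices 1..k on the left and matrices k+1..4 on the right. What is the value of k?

Adjacent pairs: AB = 139·140·136 = 2646560; BC = 140·136·3 = 57120; CD = 136·3·3 = 1224.
Length 3: A..C: k=1: 0+57120+139·140·3=115500; k=2: 2646560+0+139·136·3=2703272 → min 115500 | B..D: k=2: 0+1224+140·136·3=58344; k=3: 57120+0+140·3·3=58380 → min 58344.
Top-level splits: k=1: (A..A)·(B..D) → 0+58344+139·140·3 = 116724; k=2: (A..B)·(C..D) → 2646560+1224+139·136·3 = 2704496; k=3: (A..C)·(D..D) → 115500+0+139·3·3 = 116751.
Best split is after A, i.e. k = 1.

1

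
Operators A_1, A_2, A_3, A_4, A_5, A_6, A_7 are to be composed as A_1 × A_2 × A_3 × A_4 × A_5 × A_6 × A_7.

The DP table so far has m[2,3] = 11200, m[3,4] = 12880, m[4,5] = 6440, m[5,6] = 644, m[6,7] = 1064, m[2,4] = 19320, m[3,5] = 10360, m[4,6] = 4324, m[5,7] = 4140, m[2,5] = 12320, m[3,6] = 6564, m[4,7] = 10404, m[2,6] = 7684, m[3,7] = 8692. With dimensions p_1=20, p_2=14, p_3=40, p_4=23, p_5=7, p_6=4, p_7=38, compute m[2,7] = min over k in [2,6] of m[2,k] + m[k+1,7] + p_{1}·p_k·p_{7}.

10724

m[2,7] = min over k∈[2,6] of m[2,k]+m[k+1,7]+p_{1}·p_k·p_{7}.
k=2: 0 + 8692 + 20·14·38 = 19332; k=3: 11200 + 10404 + 20·40·38 = 52004; k=4: 19320 + 4140 + 20·23·38 = 40940; k=5: 12320 + 1064 + 20·7·38 = 18704; k=6: 7684 + 0 + 20·4·38 = 10724.
Minimum: 10724 at k=6.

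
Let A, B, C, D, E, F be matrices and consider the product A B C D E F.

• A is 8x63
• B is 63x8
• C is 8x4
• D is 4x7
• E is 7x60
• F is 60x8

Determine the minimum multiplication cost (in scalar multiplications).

7872

Adjacent pairs: AB = 8·63·8 = 4032; BC = 63·8·4 = 2016; CD = 8·4·7 = 224; DE = 4·7·60 = 1680; EF = 7·60·8 = 3360.
Length 3: A..C: k=1: 0+2016+8·63·4=4032; k=2: 4032+0+8·8·4=4288 → min 4032 | B..D: k=2: 0+224+63·8·7=3752; k=3: 2016+0+63·4·7=3780 → min 3752 | C..E: k=3: 0+1680+8·4·60=3600; k=4: 224+0+8·7·60=3584 → min 3584 | D..F: k=4: 0+3360+4·7·8=3584; k=5: 1680+0+4·60·8=3600 → min 3584.
Length 4: A..D: k=1: 0+3752+8·63·7=7280; k=2: 4032+224+8·8·7=4704; k=3: 4032+0+8·4·7=4256 → min 4256 | B..E: k=2: 0+3584+63·8·60=33824; k=3: 2016+1680+63·4·60=18816; k=4: 3752+0+63·7·60=30212 → min 18816 | C..F: k=3: 0+3584+8·4·8=3840; k=4: 224+3360+8·7·8=4032; k=5: 3584+0+8·60·8=7424 → min 3840.
Length 5: A..E: k=1: 0+18816+8·63·60=49056; k=2: 4032+3584+8·8·60=11456; k=3: 4032+1680+8·4·60=7632; k=4: 4256+0+8·7·60=7616 → min 7616 | B..F: k=2: 0+3840+63·8·8=7872; k=3: 2016+3584+63·4·8=7616; k=4: 3752+3360+63·7·8=10640; k=5: 18816+0+63·60·8=49056 → min 7616.
Length 6: A..F: k=1: 0+7616+8·63·8=11648; k=2: 4032+3840+8·8·8=8384; k=3: 4032+3584+8·4·8=7872; k=4: 4256+3360+8·7·8=8064; k=5: 7616+0+8·60·8=11456 → min 7872.
Optimal order: ((A (B C)) (D (E F))) with cost 7872.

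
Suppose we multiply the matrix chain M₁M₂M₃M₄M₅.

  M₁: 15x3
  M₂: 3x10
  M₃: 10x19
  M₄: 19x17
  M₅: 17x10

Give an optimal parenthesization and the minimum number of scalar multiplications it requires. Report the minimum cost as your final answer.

Adjacent pairs: M₁M₂ = 15·3·10 = 450; M₂M₃ = 3·10·19 = 570; M₃M₄ = 10·19·17 = 3230; M₄M₅ = 19·17·10 = 3230.
Length 3: M₁..M₃: k=1: 0+570+15·3·19=1425; k=2: 450+0+15·10·19=3300 → min 1425 | M₂..M₄: k=2: 0+3230+3·10·17=3740; k=3: 570+0+3·19·17=1539 → min 1539 | M₃..M₅: k=3: 0+3230+10·19·10=5130; k=4: 3230+0+10·17·10=4930 → min 4930.
Length 4: M₁..M₄: k=1: 0+1539+15·3·17=2304; k=2: 450+3230+15·10·17=6230; k=3: 1425+0+15·19·17=6270 → min 2304 | M₂..M₅: k=2: 0+4930+3·10·10=5230; k=3: 570+3230+3·19·10=4370; k=4: 1539+0+3·17·10=2049 → min 2049.
Length 5: M₁..M₅: k=1: 0+2049+15·3·10=2499; k=2: 450+4930+15·10·10=6880; k=3: 1425+3230+15·19·10=7505; k=4: 2304+0+15·17·10=4854 → min 2499.
Optimal parenthesization: (M₁(((M₂M₃)M₄)M₅)) with cost 2499.

2499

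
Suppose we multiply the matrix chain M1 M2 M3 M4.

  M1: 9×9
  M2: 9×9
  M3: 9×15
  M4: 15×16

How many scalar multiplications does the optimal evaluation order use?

Adjacent pairs: M1M2 = 9·9·9 = 729; M2M3 = 9·9·15 = 1215; M3M4 = 9·15·16 = 2160.
Length 3: M1..M3: k=1: 0+1215+9·9·15=2430; k=2: 729+0+9·9·15=1944 → min 1944 | M2..M4: k=2: 0+2160+9·9·16=3456; k=3: 1215+0+9·15·16=3375 → min 3375.
Length 4: M1..M4: k=1: 0+3375+9·9·16=4671; k=2: 729+2160+9·9·16=4185; k=3: 1944+0+9·15·16=4104 → min 4104.
Optimal order: (((M1 M2) M3) M4) with cost 4104.

4104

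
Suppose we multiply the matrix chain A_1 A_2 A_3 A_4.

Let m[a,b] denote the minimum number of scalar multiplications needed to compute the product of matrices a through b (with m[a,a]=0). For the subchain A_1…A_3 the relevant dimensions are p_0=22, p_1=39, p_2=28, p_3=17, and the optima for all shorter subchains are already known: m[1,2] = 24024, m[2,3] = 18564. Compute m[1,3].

m[1,3] = min over k∈[1,2] of m[1,k]+m[k+1,3]+p_{0}·p_k·p_{3}.
k=1: 0 + 18564 + 22·39·17 = 33150; k=2: 24024 + 0 + 22·28·17 = 34496.
Minimum: 33150 at k=1.

33150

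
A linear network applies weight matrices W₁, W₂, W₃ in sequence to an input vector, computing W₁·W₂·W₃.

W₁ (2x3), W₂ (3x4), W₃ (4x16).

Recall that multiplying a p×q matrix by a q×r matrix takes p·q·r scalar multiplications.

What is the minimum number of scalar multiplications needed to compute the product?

Order (W₁·(W₂·W₃)): (W₂·W₃): 3×4 by 4×16 → 3×16, cost 3·4·16 = 192; (W₁·(W₂·W₃)): 2×3 by 3×16 → 2×16, cost 2·3·16 = 96; cumulative 288. Total 288.
Order ((W₁·W₂)·W₃): (W₁·W₂): 2×3 by 3×4 → 2×4, cost 2·3·4 = 24; ((W₁·W₂)·W₃): 2×4 by 4×16 → 2×16, cost 2·4·16 = 128; cumulative 152. Total 152.
Minimum: 152.

152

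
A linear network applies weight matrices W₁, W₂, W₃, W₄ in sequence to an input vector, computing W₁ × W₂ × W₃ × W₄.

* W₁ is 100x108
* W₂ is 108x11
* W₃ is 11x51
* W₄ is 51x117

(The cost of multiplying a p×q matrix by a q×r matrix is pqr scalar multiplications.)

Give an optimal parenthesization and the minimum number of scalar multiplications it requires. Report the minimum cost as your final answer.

313137

Adjacent pairs: W₁W₂ = 100·108·11 = 118800; W₂W₃ = 108·11·51 = 60588; W₃W₄ = 11·51·117 = 65637.
Length 3: W₁..W₃: k=1: 0+60588+100·108·51=611388; k=2: 118800+0+100·11·51=174900 → min 174900 | W₂..W₄: k=2: 0+65637+108·11·117=204633; k=3: 60588+0+108·51·117=705024 → min 204633.
Length 4: W₁..W₄: k=1: 0+204633+100·108·117=1468233; k=2: 118800+65637+100·11·117=313137; k=3: 174900+0+100·51·117=771600 → min 313137.
Optimal parenthesization: ((W₁ × W₂) × (W₃ × W₄)) with cost 313137.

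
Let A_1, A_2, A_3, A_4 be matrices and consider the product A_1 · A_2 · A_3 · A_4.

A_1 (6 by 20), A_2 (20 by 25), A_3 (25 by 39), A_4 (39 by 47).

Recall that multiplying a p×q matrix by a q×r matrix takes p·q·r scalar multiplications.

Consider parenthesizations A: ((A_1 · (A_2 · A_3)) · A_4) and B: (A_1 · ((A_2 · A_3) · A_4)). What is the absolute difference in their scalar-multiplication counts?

Order A = ((A_1 · (A_2 · A_3)) · A_4): (A_2 · A_3): 20×25 by 25×39 → 20×39, cost 20·25·39 = 19500; (A_1 · (A_2 · A_3)): 6×20 by 20×39 → 6×39, cost 6·20·39 = 4680; cumulative 24180; ((A_1 · (A_2 · A_3)) · A_4): 6×39 by 39×47 → 6×47, cost 6·39·47 = 10998; cumulative 35178. Total 35178.
Order B = (A_1 · ((A_2 · A_3) · A_4)): (A_2 · A_3): 20×25 by 25×39 → 20×39, cost 20·25·39 = 19500; ((A_2 · A_3) · A_4): 20×39 by 39×47 → 20×47, cost 20·39·47 = 36660; cumulative 56160; (A_1 · ((A_2 · A_3) · A_4)): 6×20 by 20×47 → 6×47, cost 6·20·47 = 5640; cumulative 61800. Total 61800.
Difference: |35178 − 61800| = 26622.

26622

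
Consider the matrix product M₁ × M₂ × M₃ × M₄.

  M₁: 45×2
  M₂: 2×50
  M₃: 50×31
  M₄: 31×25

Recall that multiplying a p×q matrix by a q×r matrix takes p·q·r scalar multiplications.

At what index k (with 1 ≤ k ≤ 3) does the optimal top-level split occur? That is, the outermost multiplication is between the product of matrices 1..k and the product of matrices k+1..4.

1

Adjacent pairs: M₁M₂ = 45·2·50 = 4500; M₂M₃ = 2·50·31 = 3100; M₃M₄ = 50·31·25 = 38750.
Length 3: M₁..M₃: k=1: 0+3100+45·2·31=5890; k=2: 4500+0+45·50·31=74250 → min 5890 | M₂..M₄: k=2: 0+38750+2·50·25=41250; k=3: 3100+0+2·31·25=4650 → min 4650.
Top-level splits: k=1: (M₁..M₁)·(M₂..M₄) → 0+4650+45·2·25 = 6900; k=2: (M₁..M₂)·(M₃..M₄) → 4500+38750+45·50·25 = 99500; k=3: (M₁..M₃)·(M₄..M₄) → 5890+0+45·31·25 = 40765.
Best split is after M₁, i.e. k = 1.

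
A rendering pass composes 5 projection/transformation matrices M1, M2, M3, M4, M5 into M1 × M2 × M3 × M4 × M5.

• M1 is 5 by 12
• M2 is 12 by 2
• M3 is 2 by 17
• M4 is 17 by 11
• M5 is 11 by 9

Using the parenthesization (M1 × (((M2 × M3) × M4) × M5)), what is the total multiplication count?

(M2 × M3): 12×2 by 2×17 → 12×17, cost 12·2·17 = 408
((M2 × M3) × M4): 12×17 by 17×11 → 12×11, cost 12·17·11 = 2244; cumulative 2652
(((M2 × M3) × M4) × M5): 12×11 by 11×9 → 12×9, cost 12·11·9 = 1188; cumulative 3840
(M1 × (((M2 × M3) × M4) × M5)): 5×12 by 12×9 → 5×9, cost 5·12·9 = 540; cumulative 4380
Total: 4380 scalar multiplications.

4380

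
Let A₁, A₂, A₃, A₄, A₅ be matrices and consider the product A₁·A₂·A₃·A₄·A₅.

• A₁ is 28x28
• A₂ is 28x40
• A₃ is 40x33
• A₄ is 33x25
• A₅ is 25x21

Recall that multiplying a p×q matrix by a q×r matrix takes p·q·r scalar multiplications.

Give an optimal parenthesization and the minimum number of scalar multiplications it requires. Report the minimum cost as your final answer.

85029

Adjacent pairs: A₁A₂ = 28·28·40 = 31360; A₂A₃ = 28·40·33 = 36960; A₃A₄ = 40·33·25 = 33000; A₄A₅ = 33·25·21 = 17325.
Length 3: A₁..A₃: k=1: 0+36960+28·28·33=62832; k=2: 31360+0+28·40·33=68320 → min 62832 | A₂..A₄: k=2: 0+33000+28·40·25=61000; k=3: 36960+0+28·33·25=60060 → min 60060 | A₃..A₅: k=3: 0+17325+40·33·21=45045; k=4: 33000+0+40·25·21=54000 → min 45045.
Length 4: A₁..A₄: k=1: 0+60060+28·28·25=79660; k=2: 31360+33000+28·40·25=92360; k=3: 62832+0+28·33·25=85932 → min 79660 | A₂..A₅: k=2: 0+45045+28·40·21=68565; k=3: 36960+17325+28·33·21=73689; k=4: 60060+0+28·25·21=74760 → min 68565.
Length 5: A₁..A₅: k=1: 0+68565+28·28·21=85029; k=2: 31360+45045+28·40·21=99925; k=3: 62832+17325+28·33·21=99561; k=4: 79660+0+28·25·21=94360 → min 85029.
Optimal parenthesization: (A₁·(A₂·(A₃·(A₄·A₅)))) with cost 85029.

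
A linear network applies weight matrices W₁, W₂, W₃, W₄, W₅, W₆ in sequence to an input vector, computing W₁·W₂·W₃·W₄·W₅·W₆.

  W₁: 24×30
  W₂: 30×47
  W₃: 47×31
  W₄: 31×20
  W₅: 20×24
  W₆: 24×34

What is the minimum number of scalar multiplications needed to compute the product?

102844

Adjacent pairs: W₁W₂ = 24·30·47 = 33840; W₂W₃ = 30·47·31 = 43710; W₃W₄ = 47·31·20 = 29140; W₄W₅ = 31·20·24 = 14880; W₅W₆ = 20·24·34 = 16320.
Length 3: W₁..W₃: k=1: 0+43710+24·30·31=66030; k=2: 33840+0+24·47·31=68808 → min 66030 | W₂..W₄: k=2: 0+29140+30·47·20=57340; k=3: 43710+0+30·31·20=62310 → min 57340 | W₃..W₅: k=3: 0+14880+47·31·24=49848; k=4: 29140+0+47·20·24=51700 → min 49848 | W₄..W₆: k=4: 0+16320+31·20·34=37400; k=5: 14880+0+31·24·34=40176 → min 37400.
Length 4: W₁..W₄: k=1: 0+57340+24·30·20=71740; k=2: 33840+29140+24·47·20=85540; k=3: 66030+0+24·31·20=80910 → min 71740 | W₂..W₅: k=2: 0+49848+30·47·24=83688; k=3: 43710+14880+30·31·24=80910; k=4: 57340+0+30·20·24=71740 → min 71740 | W₃..W₆: k=3: 0+37400+47·31·34=86938; k=4: 29140+16320+47·20·34=77420; k=5: 49848+0+47·24·34=88200 → min 77420.
Length 5: W₁..W₅: k=1: 0+71740+24·30·24=89020; k=2: 33840+49848+24·47·24=110760; k=3: 66030+14880+24·31·24=98766; k=4: 71740+0+24·20·24=83260 → min 83260 | W₂..W₆: k=2: 0+77420+30·47·34=125360; k=3: 43710+37400+30·31·34=112730; k=4: 57340+16320+30·20·34=94060; k=5: 71740+0+30·24·34=96220 → min 94060.
Length 6: W₁..W₆: k=1: 0+94060+24·30·34=118540; k=2: 33840+77420+24·47·34=149612; k=3: 66030+37400+24·31·34=128726; k=4: 71740+16320+24·20·34=104380; k=5: 83260+0+24·24·34=102844 → min 102844.
Optimal order: (((W₁·(W₂·(W₃·W₄)))·W₅)·W₆) with cost 102844.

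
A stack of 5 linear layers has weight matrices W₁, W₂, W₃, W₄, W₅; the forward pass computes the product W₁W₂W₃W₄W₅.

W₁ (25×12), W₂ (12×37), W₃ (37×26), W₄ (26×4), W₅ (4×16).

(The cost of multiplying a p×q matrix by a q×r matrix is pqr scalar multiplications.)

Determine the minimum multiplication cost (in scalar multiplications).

8424

Adjacent pairs: W₁W₂ = 25·12·37 = 11100; W₂W₃ = 12·37·26 = 11544; W₃W₄ = 37·26·4 = 3848; W₄W₅ = 26·4·16 = 1664.
Length 3: W₁..W₃: k=1: 0+11544+25·12·26=19344; k=2: 11100+0+25·37·26=35150 → min 19344 | W₂..W₄: k=2: 0+3848+12·37·4=5624; k=3: 11544+0+12·26·4=12792 → min 5624 | W₃..W₅: k=3: 0+1664+37·26·16=17056; k=4: 3848+0+37·4·16=6216 → min 6216.
Length 4: W₁..W₄: k=1: 0+5624+25·12·4=6824; k=2: 11100+3848+25·37·4=18648; k=3: 19344+0+25·26·4=21944 → min 6824 | W₂..W₅: k=2: 0+6216+12·37·16=13320; k=3: 11544+1664+12·26·16=18200; k=4: 5624+0+12·4·16=6392 → min 6392.
Length 5: W₁..W₅: k=1: 0+6392+25·12·16=11192; k=2: 11100+6216+25·37·16=32116; k=3: 19344+1664+25·26·16=31408; k=4: 6824+0+25·4·16=8424 → min 8424.
Optimal order: ((W₁(W₂(W₃W₄)))W₅) with cost 8424.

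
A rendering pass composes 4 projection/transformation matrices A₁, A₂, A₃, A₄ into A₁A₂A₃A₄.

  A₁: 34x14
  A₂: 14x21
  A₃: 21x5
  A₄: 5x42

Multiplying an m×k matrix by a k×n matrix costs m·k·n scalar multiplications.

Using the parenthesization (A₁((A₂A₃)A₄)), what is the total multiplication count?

24402

(A₂A₃): 14×21 by 21×5 → 14×5, cost 14·21·5 = 1470
((A₂A₃)A₄): 14×5 by 5×42 → 14×42, cost 14·5·42 = 2940; cumulative 4410
(A₁((A₂A₃)A₄)): 34×14 by 14×42 → 34×42, cost 34·14·42 = 19992; cumulative 24402
Total: 24402 scalar multiplications.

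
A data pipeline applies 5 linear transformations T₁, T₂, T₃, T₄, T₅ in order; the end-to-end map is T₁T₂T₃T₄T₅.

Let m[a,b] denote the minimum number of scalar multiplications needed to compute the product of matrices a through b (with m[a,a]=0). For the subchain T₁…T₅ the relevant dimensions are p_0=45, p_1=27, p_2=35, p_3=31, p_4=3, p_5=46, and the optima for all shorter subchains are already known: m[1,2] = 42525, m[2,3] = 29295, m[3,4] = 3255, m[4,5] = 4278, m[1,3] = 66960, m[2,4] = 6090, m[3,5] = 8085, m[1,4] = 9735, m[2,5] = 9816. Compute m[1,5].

m[1,5] = min over k∈[1,4] of m[1,k]+m[k+1,5]+p_{0}·p_k·p_{5}.
k=1: 0 + 9816 + 45·27·46 = 65706; k=2: 42525 + 8085 + 45·35·46 = 123060; k=3: 66960 + 4278 + 45·31·46 = 135408; k=4: 9735 + 0 + 45·3·46 = 15945.
Minimum: 15945 at k=4.

15945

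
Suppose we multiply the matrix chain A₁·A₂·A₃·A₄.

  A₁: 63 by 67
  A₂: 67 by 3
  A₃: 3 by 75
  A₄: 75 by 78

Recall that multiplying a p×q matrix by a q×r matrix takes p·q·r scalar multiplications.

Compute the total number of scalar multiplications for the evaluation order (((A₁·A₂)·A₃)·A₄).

395388

(A₁·A₂): 63×67 by 67×3 → 63×3, cost 63·67·3 = 12663
((A₁·A₂)·A₃): 63×3 by 3×75 → 63×75, cost 63·3·75 = 14175; cumulative 26838
(((A₁·A₂)·A₃)·A₄): 63×75 by 75×78 → 63×78, cost 63·75·78 = 368550; cumulative 395388
Total: 395388 scalar multiplications.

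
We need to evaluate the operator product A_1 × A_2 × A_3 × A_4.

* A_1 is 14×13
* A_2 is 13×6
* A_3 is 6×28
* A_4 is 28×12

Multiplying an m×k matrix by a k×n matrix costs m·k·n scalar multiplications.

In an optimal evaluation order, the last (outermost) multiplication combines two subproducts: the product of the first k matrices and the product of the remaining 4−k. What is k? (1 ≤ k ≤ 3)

Adjacent pairs: A_1A_2 = 14·13·6 = 1092; A_2A_3 = 13·6·28 = 2184; A_3A_4 = 6·28·12 = 2016.
Length 3: A_1..A_3: k=1: 0+2184+14·13·28=7280; k=2: 1092+0+14·6·28=3444 → min 3444 | A_2..A_4: k=2: 0+2016+13·6·12=2952; k=3: 2184+0+13·28·12=6552 → min 2952.
Top-level splits: k=1: (A_1..A_1)·(A_2..A_4) → 0+2952+14·13·12 = 5136; k=2: (A_1..A_2)·(A_3..A_4) → 1092+2016+14·6·12 = 4116; k=3: (A_1..A_3)·(A_4..A_4) → 3444+0+14·28·12 = 8148.
Best split is after A_2, i.e. k = 2.

2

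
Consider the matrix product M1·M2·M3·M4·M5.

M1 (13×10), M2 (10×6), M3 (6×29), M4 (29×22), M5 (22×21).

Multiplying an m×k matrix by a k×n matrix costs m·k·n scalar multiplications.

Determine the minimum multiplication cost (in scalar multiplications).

Adjacent pairs: M1M2 = 13·10·6 = 780; M2M3 = 10·6·29 = 1740; M3M4 = 6·29·22 = 3828; M4M5 = 29·22·21 = 13398.
Length 3: M1..M3: k=1: 0+1740+13·10·29=5510; k=2: 780+0+13·6·29=3042 → min 3042 | M2..M4: k=2: 0+3828+10·6·22=5148; k=3: 1740+0+10·29·22=8120 → min 5148 | M3..M5: k=3: 0+13398+6·29·21=17052; k=4: 3828+0+6·22·21=6600 → min 6600.
Length 4: M1..M4: k=1: 0+5148+13·10·22=8008; k=2: 780+3828+13·6·22=6324; k=3: 3042+0+13·29·22=11336 → min 6324 | M2..M5: k=2: 0+6600+10·6·21=7860; k=3: 1740+13398+10·29·21=21228; k=4: 5148+0+10·22·21=9768 → min 7860.
Length 5: M1..M5: k=1: 0+7860+13·10·21=10590; k=2: 780+6600+13·6·21=9018; k=3: 3042+13398+13·29·21=24357; k=4: 6324+0+13·22·21=12330 → min 9018.
Optimal order: ((M1·M2)·((M3·M4)·M5)) with cost 9018.

9018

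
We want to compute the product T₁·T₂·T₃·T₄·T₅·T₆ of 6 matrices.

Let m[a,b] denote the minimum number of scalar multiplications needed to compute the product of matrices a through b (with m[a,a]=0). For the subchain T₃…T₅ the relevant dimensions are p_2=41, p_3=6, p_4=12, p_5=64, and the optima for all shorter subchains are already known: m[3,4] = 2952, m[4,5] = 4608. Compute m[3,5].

m[3,5] = min over k∈[3,4] of m[3,k]+m[k+1,5]+p_{2}·p_k·p_{5}.
k=3: 0 + 4608 + 41·6·64 = 20352; k=4: 2952 + 0 + 41·12·64 = 34440.
Minimum: 20352 at k=3.

20352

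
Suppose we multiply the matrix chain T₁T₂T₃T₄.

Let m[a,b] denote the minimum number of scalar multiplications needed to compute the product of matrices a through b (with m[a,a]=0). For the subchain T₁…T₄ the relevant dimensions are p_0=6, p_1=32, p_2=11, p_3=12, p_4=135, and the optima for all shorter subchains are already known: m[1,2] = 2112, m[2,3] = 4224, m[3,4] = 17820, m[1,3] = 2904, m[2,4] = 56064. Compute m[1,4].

12624

m[1,4] = min over k∈[1,3] of m[1,k]+m[k+1,4]+p_{0}·p_k·p_{4}.
k=1: 0 + 56064 + 6·32·135 = 81984; k=2: 2112 + 17820 + 6·11·135 = 28842; k=3: 2904 + 0 + 6·12·135 = 12624.
Minimum: 12624 at k=3.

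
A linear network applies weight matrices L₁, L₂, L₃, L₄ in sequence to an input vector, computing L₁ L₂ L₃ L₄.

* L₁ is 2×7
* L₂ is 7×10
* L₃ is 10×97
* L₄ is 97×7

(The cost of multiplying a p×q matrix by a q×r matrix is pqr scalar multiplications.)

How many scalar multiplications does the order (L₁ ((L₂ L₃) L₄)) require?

11641

(L₂ L₃): 7×10 by 10×97 → 7×97, cost 7·10·97 = 6790
((L₂ L₃) L₄): 7×97 by 97×7 → 7×7, cost 7·97·7 = 4753; cumulative 11543
(L₁ ((L₂ L₃) L₄)): 2×7 by 7×7 → 2×7, cost 2·7·7 = 98; cumulative 11641
Total: 11641 scalar multiplications.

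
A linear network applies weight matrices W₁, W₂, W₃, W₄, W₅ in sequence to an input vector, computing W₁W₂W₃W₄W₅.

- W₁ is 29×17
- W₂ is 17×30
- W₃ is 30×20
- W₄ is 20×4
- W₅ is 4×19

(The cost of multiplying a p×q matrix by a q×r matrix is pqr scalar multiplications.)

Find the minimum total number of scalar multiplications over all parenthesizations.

Adjacent pairs: W₁W₂ = 29·17·30 = 14790; W₂W₃ = 17·30·20 = 10200; W₃W₄ = 30·20·4 = 2400; W₄W₅ = 20·4·19 = 1520.
Length 3: W₁..W₃: k=1: 0+10200+29·17·20=20060; k=2: 14790+0+29·30·20=32190 → min 20060 | W₂..W₄: k=2: 0+2400+17·30·4=4440; k=3: 10200+0+17·20·4=11560 → min 4440 | W₃..W₅: k=3: 0+1520+30·20·19=12920; k=4: 2400+0+30·4·19=4680 → min 4680.
Length 4: W₁..W₄: k=1: 0+4440+29·17·4=6412; k=2: 14790+2400+29·30·4=20670; k=3: 20060+0+29·20·4=22380 → min 6412 | W₂..W₅: k=2: 0+4680+17·30·19=14370; k=3: 10200+1520+17·20·19=18180; k=4: 4440+0+17·4·19=5732 → min 5732.
Length 5: W₁..W₅: k=1: 0+5732+29·17·19=15099; k=2: 14790+4680+29·30·19=36000; k=3: 20060+1520+29·20·19=32600; k=4: 6412+0+29·4·19=8616 → min 8616.
Optimal order: ((W₁(W₂(W₃W₄)))W₅) with cost 8616.

8616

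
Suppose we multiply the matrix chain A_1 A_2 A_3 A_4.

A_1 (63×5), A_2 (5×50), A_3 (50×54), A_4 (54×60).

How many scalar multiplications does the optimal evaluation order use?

48600

Adjacent pairs: A_1A_2 = 63·5·50 = 15750; A_2A_3 = 5·50·54 = 13500; A_3A_4 = 50·54·60 = 162000.
Length 3: A_1..A_3: k=1: 0+13500+63·5·54=30510; k=2: 15750+0+63·50·54=185850 → min 30510 | A_2..A_4: k=2: 0+162000+5·50·60=177000; k=3: 13500+0+5·54·60=29700 → min 29700.
Length 4: A_1..A_4: k=1: 0+29700+63·5·60=48600; k=2: 15750+162000+63·50·60=366750; k=3: 30510+0+63·54·60=234630 → min 48600.
Optimal order: (A_1 ((A_2 A_3) A_4)) with cost 48600.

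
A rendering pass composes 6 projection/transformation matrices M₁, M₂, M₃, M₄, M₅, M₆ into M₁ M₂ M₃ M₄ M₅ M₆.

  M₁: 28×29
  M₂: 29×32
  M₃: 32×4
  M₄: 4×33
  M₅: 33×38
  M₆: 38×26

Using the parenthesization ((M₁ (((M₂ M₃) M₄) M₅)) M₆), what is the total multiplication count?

(M₂ M₃): 29×32 by 32×4 → 29×4, cost 29·32·4 = 3712
((M₂ M₃) M₄): 29×4 by 4×33 → 29×33, cost 29·4·33 = 3828; cumulative 7540
(((M₂ M₃) M₄) M₅): 29×33 by 33×38 → 29×38, cost 29·33·38 = 36366; cumulative 43906
(M₁ (((M₂ M₃) M₄) M₅)): 28×29 by 29×38 → 28×38, cost 28·29·38 = 30856; cumulative 74762
((M₁ (((M₂ M₃) M₄) M₅)) M₆): 28×38 by 38×26 → 28×26, cost 28·38·26 = 27664; cumulative 102426
Total: 102426 scalar multiplications.

102426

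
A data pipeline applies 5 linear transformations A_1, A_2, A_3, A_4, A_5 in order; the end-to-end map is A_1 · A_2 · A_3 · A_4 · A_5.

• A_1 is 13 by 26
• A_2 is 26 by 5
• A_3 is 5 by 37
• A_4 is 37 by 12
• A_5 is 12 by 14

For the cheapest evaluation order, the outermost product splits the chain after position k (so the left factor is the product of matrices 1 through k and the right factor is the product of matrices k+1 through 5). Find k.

Adjacent pairs: A_1A_2 = 13·26·5 = 1690; A_2A_3 = 26·5·37 = 4810; A_3A_4 = 5·37·12 = 2220; A_4A_5 = 37·12·14 = 6216.
Length 3: A_1..A_3: k=1: 0+4810+13·26·37=17316; k=2: 1690+0+13·5·37=4095 → min 4095 | A_2..A_4: k=2: 0+2220+26·5·12=3780; k=3: 4810+0+26·37·12=16354 → min 3780 | A_3..A_5: k=3: 0+6216+5·37·14=8806; k=4: 2220+0+5·12·14=3060 → min 3060.
Length 4: A_1..A_4: k=1: 0+3780+13·26·12=7836; k=2: 1690+2220+13·5·12=4690; k=3: 4095+0+13·37·12=9867 → min 4690 | A_2..A_5: k=2: 0+3060+26·5·14=4880; k=3: 4810+6216+26·37·14=24494; k=4: 3780+0+26·12·14=8148 → min 4880.
Top-level splits: k=1: (A_1..A_1)·(A_2..A_5) → 0+4880+13·26·14 = 9612; k=2: (A_1..A_2)·(A_3..A_5) → 1690+3060+13·5·14 = 5660; k=3: (A_1..A_3)·(A_4..A_5) → 4095+6216+13·37·14 = 17045; k=4: (A_1..A_4)·(A_5..A_5) → 4690+0+13·12·14 = 6874.
Best split is after A_2, i.e. k = 2.

2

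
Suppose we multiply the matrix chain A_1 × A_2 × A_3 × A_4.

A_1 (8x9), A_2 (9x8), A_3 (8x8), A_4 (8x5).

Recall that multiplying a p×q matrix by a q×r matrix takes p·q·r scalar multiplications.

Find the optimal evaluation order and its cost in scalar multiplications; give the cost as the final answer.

1040

Adjacent pairs: A_1A_2 = 8·9·8 = 576; A_2A_3 = 9·8·8 = 576; A_3A_4 = 8·8·5 = 320.
Length 3: A_1..A_3: k=1: 0+576+8·9·8=1152; k=2: 576+0+8·8·8=1088 → min 1088 | A_2..A_4: k=2: 0+320+9·8·5=680; k=3: 576+0+9·8·5=936 → min 680.
Length 4: A_1..A_4: k=1: 0+680+8·9·5=1040; k=2: 576+320+8·8·5=1216; k=3: 1088+0+8·8·5=1408 → min 1040.
Optimal parenthesization: (A_1 × (A_2 × (A_3 × A_4))) with cost 1040.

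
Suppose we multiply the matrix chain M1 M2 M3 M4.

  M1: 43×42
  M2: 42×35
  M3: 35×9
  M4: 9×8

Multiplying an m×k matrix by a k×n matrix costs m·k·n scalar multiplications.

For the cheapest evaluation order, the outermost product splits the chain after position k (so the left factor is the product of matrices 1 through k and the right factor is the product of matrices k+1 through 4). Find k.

1

Adjacent pairs: M1M2 = 43·42·35 = 63210; M2M3 = 42·35·9 = 13230; M3M4 = 35·9·8 = 2520.
Length 3: M1..M3: k=1: 0+13230+43·42·9=29484; k=2: 63210+0+43·35·9=76755 → min 29484 | M2..M4: k=2: 0+2520+42·35·8=14280; k=3: 13230+0+42·9·8=16254 → min 14280.
Top-level splits: k=1: (M1..M1)·(M2..M4) → 0+14280+43·42·8 = 28728; k=2: (M1..M2)·(M3..M4) → 63210+2520+43·35·8 = 77770; k=3: (M1..M3)·(M4..M4) → 29484+0+43·9·8 = 32580.
Best split is after M1, i.e. k = 1.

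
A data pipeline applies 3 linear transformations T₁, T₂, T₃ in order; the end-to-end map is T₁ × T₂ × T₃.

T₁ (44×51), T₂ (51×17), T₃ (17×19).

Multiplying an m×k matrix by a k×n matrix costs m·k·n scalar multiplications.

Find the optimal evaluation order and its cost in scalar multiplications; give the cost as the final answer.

52360

(T₁ × (T₂ × T₃)): cost 59109.
((T₁ × T₂) × T₃): cost 52360.
Optimal: ((T₁ × T₂) × T₃) with cost 52360.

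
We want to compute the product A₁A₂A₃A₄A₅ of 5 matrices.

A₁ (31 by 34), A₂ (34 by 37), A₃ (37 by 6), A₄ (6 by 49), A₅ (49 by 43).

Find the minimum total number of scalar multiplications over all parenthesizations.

Adjacent pairs: A₁A₂ = 31·34·37 = 38998; A₂A₃ = 34·37·6 = 7548; A₃A₄ = 37·6·49 = 10878; A₄A₅ = 6·49·43 = 12642.
Length 3: A₁..A₃: k=1: 0+7548+31·34·6=13872; k=2: 38998+0+31·37·6=45880 → min 13872 | A₂..A₄: k=2: 0+10878+34·37·49=72520; k=3: 7548+0+34·6·49=17544 → min 17544 | A₃..A₅: k=3: 0+12642+37·6·43=22188; k=4: 10878+0+37·49·43=88837 → min 22188.
Length 4: A₁..A₄: k=1: 0+17544+31·34·49=69190; k=2: 38998+10878+31·37·49=106079; k=3: 13872+0+31·6·49=22986 → min 22986 | A₂..A₅: k=2: 0+22188+34·37·43=76282; k=3: 7548+12642+34·6·43=28962; k=4: 17544+0+34·49·43=89182 → min 28962.
Length 5: A₁..A₅: k=1: 0+28962+31·34·43=74284; k=2: 38998+22188+31·37·43=110507; k=3: 13872+12642+31·6·43=34512; k=4: 22986+0+31·49·43=88303 → min 34512.
Optimal order: ((A₁(A₂A₃))(A₄A₅)) with cost 34512.

34512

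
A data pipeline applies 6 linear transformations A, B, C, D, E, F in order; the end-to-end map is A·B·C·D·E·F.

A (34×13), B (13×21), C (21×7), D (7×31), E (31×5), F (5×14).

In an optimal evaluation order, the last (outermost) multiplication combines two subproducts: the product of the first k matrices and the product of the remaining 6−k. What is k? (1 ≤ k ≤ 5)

Adjacent pairs: AB = 34·13·21 = 9282; BC = 13·21·7 = 1911; CD = 21·7·31 = 4557; DE = 7·31·5 = 1085; EF = 31·5·14 = 2170.
Length 3: A..C: k=1: 0+1911+34·13·7=5005; k=2: 9282+0+34·21·7=14280 → min 5005 | B..D: k=2: 0+4557+13·21·31=13020; k=3: 1911+0+13·7·31=4732 → min 4732 | C..E: k=3: 0+1085+21·7·5=1820; k=4: 4557+0+21·31·5=7812 → min 1820 | D..F: k=4: 0+2170+7·31·14=5208; k=5: 1085+0+7·5·14=1575 → min 1575.
Length 4: A..D: k=1: 0+4732+34·13·31=18434; k=2: 9282+4557+34·21·31=35973; k=3: 5005+0+34·7·31=12383 → min 12383 | B..E: k=2: 0+1820+13·21·5=3185; k=3: 1911+1085+13·7·5=3451; k=4: 4732+0+13·31·5=6747 → min 3185 | C..F: k=3: 0+1575+21·7·14=3633; k=4: 4557+2170+21·31·14=15841; k=5: 1820+0+21·5·14=3290 → min 3290.
Length 5: A..E: k=1: 0+3185+34·13·5=5395; k=2: 9282+1820+34·21·5=14672; k=3: 5005+1085+34·7·5=7280; k=4: 12383+0+34·31·5=17653 → min 5395 | B..F: k=2: 0+3290+13·21·14=7112; k=3: 1911+1575+13·7·14=4760; k=4: 4732+2170+13·31·14=12544; k=5: 3185+0+13·5·14=4095 → min 4095.
Top-level splits: k=1: (A..A)·(B..F) → 0+4095+34·13·14 = 10283; k=2: (A..B)·(C..F) → 9282+3290+34·21·14 = 22568; k=3: (A..C)·(D..F) → 5005+1575+34·7·14 = 9912; k=4: (A..D)·(E..F) → 12383+2170+34·31·14 = 29309; k=5: (A..E)·(F..F) → 5395+0+34·5·14 = 7775.
Best split is after E, i.e. k = 5.

5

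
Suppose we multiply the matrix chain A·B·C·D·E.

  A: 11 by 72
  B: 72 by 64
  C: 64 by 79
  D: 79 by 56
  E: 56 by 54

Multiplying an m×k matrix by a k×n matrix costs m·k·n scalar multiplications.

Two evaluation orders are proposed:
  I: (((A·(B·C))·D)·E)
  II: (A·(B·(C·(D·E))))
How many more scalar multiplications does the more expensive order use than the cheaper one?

Order I = (((A·(B·C))·D)·E): (B·C): 72×64 by 64×79 → 72×79, cost 72·64·79 = 364032; (A·(B·C)): 11×72 by 72×79 → 11×79, cost 11·72·79 = 62568; cumulative 426600; ((A·(B·C))·D): 11×79 by 79×56 → 11×56, cost 11·79·56 = 48664; cumulative 475264; (((A·(B·C))·D)·E): 11×56 by 56×54 → 11×54, cost 11·56·54 = 33264; cumulative 508528. Total 508528.
Order II = (A·(B·(C·(D·E)))): (D·E): 79×56 by 56×54 → 79×54, cost 79·56·54 = 238896; (C·(D·E)): 64×79 by 79×54 → 64×54, cost 64·79·54 = 273024; cumulative 511920; (B·(C·(D·E))): 72×64 by 64×54 → 72×54, cost 72·64·54 = 248832; cumulative 760752; (A·(B·(C·(D·E)))): 11×72 by 72×54 → 11×54, cost 11·72·54 = 42768; cumulative 803520. Total 803520.
Difference: |508528 − 803520| = 294992.

294992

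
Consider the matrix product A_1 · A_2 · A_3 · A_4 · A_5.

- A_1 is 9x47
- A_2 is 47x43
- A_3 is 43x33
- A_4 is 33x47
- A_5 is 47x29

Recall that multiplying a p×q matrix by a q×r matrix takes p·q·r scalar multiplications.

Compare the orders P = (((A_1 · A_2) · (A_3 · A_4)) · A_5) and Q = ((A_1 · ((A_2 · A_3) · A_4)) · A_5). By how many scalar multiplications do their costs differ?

Order P = (((A_1 · A_2) · (A_3 · A_4)) · A_5): (A_1 · A_2): 9×47 by 47×43 → 9×43, cost 9·47·43 = 18189; (A_3 · A_4): 43×33 by 33×47 → 43×47, cost 43·33·47 = 66693; ((A_1 · A_2) · (A_3 · A_4)): 9×43 by 43×47 → 9×47, cost 9·43·47 = 18189; cumulative 103071; (((A_1 · A_2) · (A_3 · A_4)) · A_5): 9×47 by 47×29 → 9×29, cost 9·47·29 = 12267; cumulative 115338. Total 115338.
Order Q = ((A_1 · ((A_2 · A_3) · A_4)) · A_5): (A_2 · A_3): 47×43 by 43×33 → 47×33, cost 47·43·33 = 66693; ((A_2 · A_3) · A_4): 47×33 by 33×47 → 47×47, cost 47·33·47 = 72897; cumulative 139590; (A_1 · ((A_2 · A_3) · A_4)): 9×47 by 47×47 → 9×47, cost 9·47·47 = 19881; cumulative 159471; ((A_1 · ((A_2 · A_3) · A_4)) · A_5): 9×47 by 47×29 → 9×29, cost 9·47·29 = 12267; cumulative 171738. Total 171738.
Difference: |115338 − 171738| = 56400.

56400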